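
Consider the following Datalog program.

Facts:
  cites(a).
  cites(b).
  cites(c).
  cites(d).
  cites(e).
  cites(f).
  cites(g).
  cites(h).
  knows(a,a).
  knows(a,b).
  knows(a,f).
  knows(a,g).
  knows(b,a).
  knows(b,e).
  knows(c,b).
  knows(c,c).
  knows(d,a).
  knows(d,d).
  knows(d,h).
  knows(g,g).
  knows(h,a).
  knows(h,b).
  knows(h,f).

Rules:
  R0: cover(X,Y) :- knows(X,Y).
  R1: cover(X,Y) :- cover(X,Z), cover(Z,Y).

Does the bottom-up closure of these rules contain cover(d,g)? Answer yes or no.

round 1: derive cover(a,a) via R0 from knows(a,a)
round 1: derive cover(a,b) via R0 from knows(a,b)
round 1: derive cover(a,f) via R0 from knows(a,f)
round 1: derive cover(a,g) via R0 from knows(a,g)
round 1: derive cover(b,a) via R0 from knows(b,a)
round 1: derive cover(b,e) via R0 from knows(b,e)
round 1: derive cover(c,b) via R0 from knows(c,b)
round 1: derive cover(c,c) via R0 from knows(c,c)
round 1: derive cover(d,a) via R0 from knows(d,a)
round 1: derive cover(d,d) via R0 from knows(d,d)
round 1: derive cover(d,h) via R0 from knows(d,h)
round 1: derive cover(g,g) via R0 from knows(g,g)
round 1: derive cover(h,a) via R0 from knows(h,a)
round 1: derive cover(h,b) via R0 from knows(h,b)
round 1: derive cover(h,f) via R0 from knows(h,f)
round 2: derive cover(a,e) via R1 from cover(a,b), cover(b,e)
round 2: derive cover(b,b) via R1 from cover(b,a), cover(a,b)
round 2: derive cover(b,f) via R1 from cover(b,a), cover(a,f)
round 2: derive cover(b,g) via R1 from cover(b,a), cover(a,g)
round 2: derive cover(c,a) via R1 from cover(c,b), cover(b,a)
round 2: derive cover(c,e) via R1 from cover(c,b), cover(b,e)
round 2: derive cover(d,b) via R1 from cover(d,a), cover(a,b)
round 2: derive cover(d,f) via R1 from cover(d,a), cover(a,f)
round 2: derive cover(d,g) via R1 from cover(d,a), cover(a,g)
round 2: derive cover(h,e) via R1 from cover(h,b), cover(b,e)
round 2: derive cover(h,g) via R1 from cover(h,a), cover(a,g)
round 3: derive cover(c,f) via R1 from cover(c,a), cover(a,f)
round 3: derive cover(c,g) via R1 from cover(c,a), cover(a,g)
round 3: derive cover(d,e) via R1 from cover(d,a), cover(a,e)

yes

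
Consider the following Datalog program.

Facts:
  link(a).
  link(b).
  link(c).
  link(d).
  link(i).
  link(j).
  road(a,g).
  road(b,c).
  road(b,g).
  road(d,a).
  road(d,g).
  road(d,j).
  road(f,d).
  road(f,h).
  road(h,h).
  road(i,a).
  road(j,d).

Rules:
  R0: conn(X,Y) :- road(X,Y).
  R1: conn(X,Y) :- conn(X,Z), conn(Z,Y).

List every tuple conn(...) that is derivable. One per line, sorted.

conn(a,g)
conn(b,c)
conn(b,g)
conn(d,a)
conn(d,d)
conn(d,g)
conn(d,j)
conn(f,a)
conn(f,d)
conn(f,g)
conn(f,h)
conn(f,j)
conn(h,h)
conn(i,a)
conn(i,g)
conn(j,a)
conn(j,d)
conn(j,g)
conn(j,j)

round 1: derive conn(a,g) via R0 from road(a,g)
round 1: derive conn(b,c) via R0 from road(b,c)
round 1: derive conn(b,g) via R0 from road(b,g)
round 1: derive conn(d,a) via R0 from road(d,a)
round 1: derive conn(d,g) via R0 from road(d,g)
round 1: derive conn(d,j) via R0 from road(d,j)
round 1: derive conn(f,d) via R0 from road(f,d)
round 1: derive conn(f,h) via R0 from road(f,h)
round 1: derive conn(h,h) via R0 from road(h,h)
round 1: derive conn(i,a) via R0 from road(i,a)
round 1: derive conn(j,d) via R0 from road(j,d)
round 2: derive conn(d,d) via R1 from conn(d,j), conn(j,d)
round 2: derive conn(f,a) via R1 from conn(f,d), conn(d,a)
round 2: derive conn(f,g) via R1 from conn(f,d), conn(d,g)
round 2: derive conn(f,j) via R1 from conn(f,d), conn(d,j)
round 2: derive conn(i,g) via R1 from conn(i,a), conn(a,g)
round 2: derive conn(j,a) via R1 from conn(j,d), conn(d,a)
round 2: derive conn(j,g) via R1 from conn(j,d), conn(d,g)
round 2: derive conn(j,j) via R1 from conn(j,d), conn(d,j)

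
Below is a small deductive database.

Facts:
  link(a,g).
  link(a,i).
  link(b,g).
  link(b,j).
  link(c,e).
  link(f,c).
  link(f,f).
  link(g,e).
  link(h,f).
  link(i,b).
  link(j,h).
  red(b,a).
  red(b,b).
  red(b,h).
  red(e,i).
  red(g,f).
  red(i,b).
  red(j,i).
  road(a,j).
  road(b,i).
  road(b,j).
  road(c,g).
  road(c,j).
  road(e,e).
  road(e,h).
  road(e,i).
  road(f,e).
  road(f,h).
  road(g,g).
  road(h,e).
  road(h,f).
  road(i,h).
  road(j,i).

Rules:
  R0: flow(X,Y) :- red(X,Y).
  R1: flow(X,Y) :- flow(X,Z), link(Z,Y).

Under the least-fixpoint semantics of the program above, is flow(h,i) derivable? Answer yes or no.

round 1: derive flow(b,a) via R0 from red(b,a)
round 1: derive flow(b,b) via R0 from red(b,b)
round 1: derive flow(b,h) via R0 from red(b,h)
round 1: derive flow(e,i) via R0 from red(e,i)
round 1: derive flow(g,f) via R0 from red(g,f)
round 1: derive flow(i,b) via R0 from red(i,b)
round 1: derive flow(j,i) via R0 from red(j,i)
round 2: derive flow(b,f) via R1 from flow(b,h), link(h,f)
round 2: derive flow(b,g) via R1 from flow(b,a), link(a,g)
round 2: derive flow(b,i) via R1 from flow(b,a), link(a,i)
round 2: derive flow(b,j) via R1 from flow(b,b), link(b,j)
round 2: derive flow(e,b) via R1 from flow(e,i), link(i,b)
round 2: derive flow(g,c) via R1 from flow(g,f), link(f,c)
round 2: derive flow(i,g) via R1 from flow(i,b), link(b,g)
round 2: derive flow(i,j) via R1 from flow(i,b), link(b,j)
round 2: derive flow(j,b) via R1 from flow(j,i), link(i,b)
round 3: derive flow(b,c) via R1 from flow(b,f), link(f,c)
round 3: derive flow(b,e) via R1 from flow(b,g), link(g,e)
round 3: derive flow(e,g) via R1 from flow(e,b), link(b,g)
round 3: derive flow(e,j) via R1 from flow(e,b), link(b,j)
round 3: derive flow(g,e) via R1 from flow(g,c), link(c,e)
round 3: derive flow(i,e) via R1 from flow(i,g), link(g,e)
round 3: derive flow(i,h) via R1 from flow(i,j), link(j,h)
round 3: derive flow(j,g) via R1 from flow(j,b), link(b,g)
round 3: derive flow(j,j) via R1 from flow(j,b), link(b,j)
round 4: derive flow(e,e) via R1 from flow(e,g), link(g,e)
round 4: derive flow(e,h) via R1 from flow(e,j), link(j,h)
round 4: derive flow(i,f) via R1 from flow(i,h), link(h,f)
round 4: derive flow(j,e) via R1 from flow(j,g), link(g,e)
round 4: derive flow(j,h) via R1 from flow(j,j), link(j,h)
round 5: derive flow(e,f) via R1 from flow(e,h), link(h,f)
round 5: derive flow(i,c) via R1 from flow(i,f), link(f,c)
round 5: derive flow(j,f) via R1 from flow(j,h), link(h,f)
round 6: derive flow(e,c) via R1 from flow(e,f), link(f,c)
round 6: derive flow(j,c) via R1 from flow(j,f), link(f,c)

no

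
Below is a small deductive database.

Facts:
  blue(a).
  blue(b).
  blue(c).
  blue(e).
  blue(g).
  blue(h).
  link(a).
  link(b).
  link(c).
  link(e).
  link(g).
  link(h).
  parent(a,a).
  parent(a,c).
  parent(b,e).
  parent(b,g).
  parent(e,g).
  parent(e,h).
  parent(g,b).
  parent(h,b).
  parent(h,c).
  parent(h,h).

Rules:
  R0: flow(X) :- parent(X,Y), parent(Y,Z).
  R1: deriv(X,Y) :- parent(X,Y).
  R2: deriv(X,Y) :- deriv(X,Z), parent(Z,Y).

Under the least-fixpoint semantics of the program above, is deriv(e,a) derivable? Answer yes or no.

round 1: derive deriv(a,a) via R1 from parent(a,a)
round 1: derive deriv(a,c) via R1 from parent(a,c)
round 1: derive deriv(b,e) via R1 from parent(b,e)
round 1: derive deriv(b,g) via R1 from parent(b,g)
round 1: derive deriv(e,g) via R1 from parent(e,g)
round 1: derive deriv(e,h) via R1 from parent(e,h)
round 1: derive deriv(g,b) via R1 from parent(g,b)
round 1: derive deriv(h,b) via R1 from parent(h,b)
round 1: derive deriv(h,c) via R1 from parent(h,c)
round 1: derive deriv(h,h) via R1 from parent(h,h)
round 2: derive deriv(b,b) via R2 from deriv(b,g), parent(g,b)
round 2: derive deriv(b,h) via R2 from deriv(b,e), parent(e,h)
round 2: derive deriv(e,b) via R2 from deriv(e,g), parent(g,b)
round 2: derive deriv(e,c) via R2 from deriv(e,h), parent(h,c)
round 2: derive deriv(g,e) via R2 from deriv(g,b), parent(b,e)
round 2: derive deriv(g,g) via R2 from deriv(g,b), parent(b,g)
round 2: derive deriv(h,e) via R2 from deriv(h,b), parent(b,e)
round 2: derive deriv(h,g) via R2 from deriv(h,b), parent(b,g)
round 3: derive deriv(b,c) via R2 from deriv(b,h), parent(h,c)
round 3: derive deriv(e,e) via R2 from deriv(e,b), parent(b,e)
round 3: derive deriv(g,h) via R2 from deriv(g,e), parent(e,h)
round 4: derive deriv(g,c) via R2 from deriv(g,h), parent(h,c)

no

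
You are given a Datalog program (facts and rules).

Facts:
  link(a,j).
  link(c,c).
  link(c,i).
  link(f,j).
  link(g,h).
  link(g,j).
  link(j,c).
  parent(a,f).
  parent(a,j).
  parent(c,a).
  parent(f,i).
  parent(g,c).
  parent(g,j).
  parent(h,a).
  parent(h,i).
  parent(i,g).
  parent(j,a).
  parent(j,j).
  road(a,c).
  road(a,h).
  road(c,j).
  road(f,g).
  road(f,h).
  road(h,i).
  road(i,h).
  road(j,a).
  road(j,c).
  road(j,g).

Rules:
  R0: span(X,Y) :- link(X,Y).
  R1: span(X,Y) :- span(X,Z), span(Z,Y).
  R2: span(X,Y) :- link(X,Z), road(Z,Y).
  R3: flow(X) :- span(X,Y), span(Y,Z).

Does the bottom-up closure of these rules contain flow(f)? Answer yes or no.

yes

round 1: derive span(a,j) via R0 from link(a,j)
round 1: derive span(c,c) via R0 from link(c,c)
round 1: derive span(c,i) via R0 from link(c,i)
round 1: derive span(f,j) via R0 from link(f,j)
round 1: derive span(g,h) via R0 from link(g,h)
round 1: derive span(g,j) via R0 from link(g,j)
round 1: derive span(j,c) via R0 from link(j,c)
round 1: derive span(a,a) via R2 from link(a,j), road(j,a)
round 1: derive span(a,c) via R2 from link(a,j), road(j,c)
round 1: derive span(a,g) via R2 from link(a,j), road(j,g)
round 1: derive span(c,h) via R2 from link(c,i), road(i,h)
round 1: derive span(c,j) via R2 from link(c,c), road(c,j)
round 1: derive span(f,a) via R2 from link(f,j), road(j,a)
round 1: derive span(f,c) via R2 from link(f,j), road(j,c)
round 1: derive span(f,g) via R2 from link(f,j), road(j,g)
round 1: derive span(g,a) via R2 from link(g,j), road(j,a)
round 1: derive span(g,c) via R2 from link(g,j), road(j,c)
round 1: derive span(g,g) via R2 from link(g,j), road(j,g)
round 1: derive span(g,i) via R2 from link(g,h), road(h,i)
round 1: derive span(j,j) via R2 from link(j,c), road(c,j)
round 2: derive span(a,h) via R1 from span(a,c), span(c,h)
round 2: derive span(a,i) via R1 from span(a,c), span(c,i)
round 2: derive span(f,h) via R1 from span(f,c), span(c,h)
round 2: derive span(f,i) via R1 from span(f,c), span(c,i)
round 2: derive span(j,h) via R1 from span(j,c), span(c,h)
round 2: derive span(j,i) via R1 from span(j,c), span(c,i)
round 2: derive flow(a) via R3 from span(a,a), span(a,a)
round 2: derive flow(c) via R3 from span(c,c), span(c,c)
round 2: derive flow(f) via R3 from span(f,a), span(a,a)
round 2: derive flow(g) via R3 from span(g,a), span(a,a)
round 2: derive flow(j) via R3 from span(j,c), span(c,c)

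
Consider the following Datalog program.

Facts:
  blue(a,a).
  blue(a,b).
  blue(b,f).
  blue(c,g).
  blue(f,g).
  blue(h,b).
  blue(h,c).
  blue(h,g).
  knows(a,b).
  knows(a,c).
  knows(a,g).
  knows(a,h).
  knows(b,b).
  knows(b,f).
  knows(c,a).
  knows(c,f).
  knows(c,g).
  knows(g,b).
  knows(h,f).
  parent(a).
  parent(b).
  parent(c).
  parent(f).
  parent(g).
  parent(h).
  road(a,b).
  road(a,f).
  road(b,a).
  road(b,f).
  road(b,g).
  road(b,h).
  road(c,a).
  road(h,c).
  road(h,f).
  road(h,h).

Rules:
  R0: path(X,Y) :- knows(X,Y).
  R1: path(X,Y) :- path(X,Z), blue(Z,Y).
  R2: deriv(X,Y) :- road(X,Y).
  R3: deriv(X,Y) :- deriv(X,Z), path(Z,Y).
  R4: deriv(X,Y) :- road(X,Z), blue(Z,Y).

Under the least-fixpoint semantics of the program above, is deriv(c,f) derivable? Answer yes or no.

yes

round 1: derive path(a,b) via R0 from knows(a,b)
round 1: derive path(a,c) via R0 from knows(a,c)
round 1: derive path(a,g) via R0 from knows(a,g)
round 1: derive path(a,h) via R0 from knows(a,h)
round 1: derive path(b,b) via R0 from knows(b,b)
round 1: derive path(b,f) via R0 from knows(b,f)
round 1: derive path(c,a) via R0 from knows(c,a)
round 1: derive path(c,f) via R0 from knows(c,f)
round 1: derive path(c,g) via R0 from knows(c,g)
round 1: derive path(g,b) via R0 from knows(g,b)
round 1: derive path(h,f) via R0 from knows(h,f)
round 1: derive deriv(a,b) via R2 from road(a,b)
round 1: derive deriv(a,f) via R2 from road(a,f)
round 1: derive deriv(b,a) via R2 from road(b,a)
round 1: derive deriv(b,f) via R2 from road(b,f)
round 1: derive deriv(b,g) via R2 from road(b,g)
round 1: derive deriv(b,h) via R2 from road(b,h)
round 1: derive deriv(c,a) via R2 from road(c,a)
round 1: derive deriv(h,c) via R2 from road(h,c)
round 1: derive deriv(h,f) via R2 from road(h,f)
round 1: derive deriv(h,h) via R2 from road(h,h)
round 1: derive deriv(a,g) via R4 from road(a,f), blue(f,g)
round 1: derive deriv(b,b) via R4 from road(b,a), blue(a,b)
round 1: derive deriv(b,c) via R4 from road(b,h), blue(h,c)
round 1: derive deriv(c,b) via R4 from road(c,a), blue(a,b)
round 1: derive deriv(h,b) via R4 from road(h,h), blue(h,b)
round 1: derive deriv(h,g) via R4 from road(h,c), blue(c,g)
round 2: derive path(a,f) via R1 from path(a,b), blue(b,f)
round 2: derive path(b,g) via R1 from path(b,f), blue(f,g)
round 2: derive path(c,b) via R1 from path(c,a), blue(a,b)
round 2: derive path(g,f) via R1 from path(g,b), blue(b,f)
round 2: derive path(h,g) via R1 from path(h,f), blue(f,g)
round 2: derive deriv(c,c) via R3 from deriv(c,a), path(a,c)
round 2: derive deriv(c,f) via R3 from deriv(c,b), path(b,f)
round 2: derive deriv(c,g) via R3 from deriv(c,a), path(a,g)
round 2: derive deriv(c,h) via R3 from deriv(c,a), path(a,h)
round 2: derive deriv(h,a) via R3 from deriv(h,c), path(c,a)
round 3: derive path(g,g) via R1 from path(g,f), blue(f,g)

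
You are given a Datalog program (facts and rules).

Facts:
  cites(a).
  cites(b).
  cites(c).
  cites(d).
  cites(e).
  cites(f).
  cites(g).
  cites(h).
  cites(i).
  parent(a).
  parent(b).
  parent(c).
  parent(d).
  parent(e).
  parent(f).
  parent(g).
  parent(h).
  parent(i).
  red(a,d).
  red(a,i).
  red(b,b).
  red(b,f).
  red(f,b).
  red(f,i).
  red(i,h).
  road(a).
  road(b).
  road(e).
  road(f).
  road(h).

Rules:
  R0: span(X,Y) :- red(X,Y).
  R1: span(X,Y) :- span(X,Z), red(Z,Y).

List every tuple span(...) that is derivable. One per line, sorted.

span(a,d)
span(a,h)
span(a,i)
span(b,b)
span(b,f)
span(b,h)
span(b,i)
span(f,b)
span(f,f)
span(f,h)
span(f,i)
span(i,h)

round 1: derive span(a,d) via R0 from red(a,d)
round 1: derive span(a,i) via R0 from red(a,i)
round 1: derive span(b,b) via R0 from red(b,b)
round 1: derive span(b,f) via R0 from red(b,f)
round 1: derive span(f,b) via R0 from red(f,b)
round 1: derive span(f,i) via R0 from red(f,i)
round 1: derive span(i,h) via R0 from red(i,h)
round 2: derive span(a,h) via R1 from span(a,i), red(i,h)
round 2: derive span(b,i) via R1 from span(b,f), red(f,i)
round 2: derive span(f,f) via R1 from span(f,b), red(b,f)
round 2: derive span(f,h) via R1 from span(f,i), red(i,h)
round 3: derive span(b,h) via R1 from span(b,i), red(i,h)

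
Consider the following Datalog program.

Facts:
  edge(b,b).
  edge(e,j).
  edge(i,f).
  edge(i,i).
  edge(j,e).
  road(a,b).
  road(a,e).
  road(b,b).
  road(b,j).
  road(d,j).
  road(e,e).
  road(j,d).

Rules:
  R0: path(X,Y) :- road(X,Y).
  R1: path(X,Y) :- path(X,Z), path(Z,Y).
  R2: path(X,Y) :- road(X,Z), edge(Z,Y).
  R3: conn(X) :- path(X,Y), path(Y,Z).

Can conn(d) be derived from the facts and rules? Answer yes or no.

yes

round 1: derive path(a,b) via R0 from road(a,b)
round 1: derive path(a,e) via R0 from road(a,e)
round 1: derive path(b,b) via R0 from road(b,b)
round 1: derive path(b,j) via R0 from road(b,j)
round 1: derive path(d,j) via R0 from road(d,j)
round 1: derive path(e,e) via R0 from road(e,e)
round 1: derive path(j,d) via R0 from road(j,d)
round 1: derive path(a,j) via R2 from road(a,e), edge(e,j)
round 1: derive path(b,e) via R2 from road(b,j), edge(j,e)
round 1: derive path(d,e) via R2 from road(d,j), edge(j,e)
round 1: derive path(e,j) via R2 from road(e,e), edge(e,j)
round 2: derive path(a,d) via R1 from path(a,j), path(j,d)
round 2: derive path(b,d) via R1 from path(b,j), path(j,d)
round 2: derive path(d,d) via R1 from path(d,j), path(j,d)
round 2: derive path(e,d) via R1 from path(e,j), path(j,d)
round 2: derive path(j,e) via R1 from path(j,d), path(d,e)
round 2: derive path(j,j) via R1 from path(j,d), path(d,j)
round 2: derive conn(a) via R3 from path(a,b), path(b,b)
round 2: derive conn(b) via R3 from path(b,b), path(b,b)
round 2: derive conn(d) via R3 from path(d,e), path(e,e)
round 2: derive conn(e) via R3 from path(e,e), path(e,e)
round 2: derive conn(j) via R3 from path(j,d), path(d,e)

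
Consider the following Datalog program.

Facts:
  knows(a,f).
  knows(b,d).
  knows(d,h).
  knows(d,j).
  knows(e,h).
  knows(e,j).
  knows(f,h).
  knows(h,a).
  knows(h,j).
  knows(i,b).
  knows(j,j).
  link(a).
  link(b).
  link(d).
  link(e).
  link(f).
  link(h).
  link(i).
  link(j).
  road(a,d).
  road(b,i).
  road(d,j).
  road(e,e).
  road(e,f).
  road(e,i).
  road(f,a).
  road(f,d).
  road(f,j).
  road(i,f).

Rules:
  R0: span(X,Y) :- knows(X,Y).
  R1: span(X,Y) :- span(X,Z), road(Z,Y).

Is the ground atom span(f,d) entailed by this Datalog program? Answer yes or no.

no

round 1: derive span(a,f) via R0 from knows(a,f)
round 1: derive span(b,d) via R0 from knows(b,d)
round 1: derive span(d,h) via R0 from knows(d,h)
round 1: derive span(d,j) via R0 from knows(d,j)
round 1: derive span(e,h) via R0 from knows(e,h)
round 1: derive span(e,j) via R0 from knows(e,j)
round 1: derive span(f,h) via R0 from knows(f,h)
round 1: derive span(h,a) via R0 from knows(h,a)
round 1: derive span(h,j) via R0 from knows(h,j)
round 1: derive span(i,b) via R0 from knows(i,b)
round 1: derive span(j,j) via R0 from knows(j,j)
round 2: derive span(a,a) via R1 from span(a,f), road(f,a)
round 2: derive span(a,d) via R1 from span(a,f), road(f,d)
round 2: derive span(a,j) via R1 from span(a,f), road(f,j)
round 2: derive span(b,j) via R1 from span(b,d), road(d,j)
round 2: derive span(h,d) via R1 from span(h,a), road(a,d)
round 2: derive span(i,i) via R1 from span(i,b), road(b,i)
round 3: derive span(i,f) via R1 from span(i,i), road(i,f)
round 4: derive span(i,a) via R1 from span(i,f), road(f,a)
round 4: derive span(i,d) via R1 from span(i,f), road(f,d)
round 4: derive span(i,j) via R1 from span(i,f), road(f,j)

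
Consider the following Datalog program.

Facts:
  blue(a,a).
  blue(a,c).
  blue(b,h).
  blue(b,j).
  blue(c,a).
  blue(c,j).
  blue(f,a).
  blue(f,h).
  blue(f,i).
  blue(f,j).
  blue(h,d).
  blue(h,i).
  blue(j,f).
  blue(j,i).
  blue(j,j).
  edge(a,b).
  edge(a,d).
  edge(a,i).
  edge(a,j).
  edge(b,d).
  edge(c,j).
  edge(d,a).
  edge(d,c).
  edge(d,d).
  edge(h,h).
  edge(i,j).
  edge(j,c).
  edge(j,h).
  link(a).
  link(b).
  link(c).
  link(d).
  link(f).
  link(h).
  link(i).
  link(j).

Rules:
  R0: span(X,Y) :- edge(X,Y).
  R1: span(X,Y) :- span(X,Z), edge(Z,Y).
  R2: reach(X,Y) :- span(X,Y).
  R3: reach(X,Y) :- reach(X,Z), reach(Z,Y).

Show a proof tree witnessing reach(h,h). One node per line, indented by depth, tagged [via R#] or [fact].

reach(h,h)  [via R2]
  span(h,h)  [via R0]
    edge(h,h)  [fact]

round 1: derive span(a,b) via R0 from edge(a,b)
round 1: derive span(a,d) via R0 from edge(a,d)
round 1: derive span(a,i) via R0 from edge(a,i)
round 1: derive span(a,j) via R0 from edge(a,j)
round 1: derive span(b,d) via R0 from edge(b,d)
round 1: derive span(c,j) via R0 from edge(c,j)
round 1: derive span(d,a) via R0 from edge(d,a)
round 1: derive span(d,c) via R0 from edge(d,c)
round 1: derive span(d,d) via R0 from edge(d,d)
round 1: derive span(h,h) via R0 from edge(h,h)
round 1: derive span(i,j) via R0 from edge(i,j)
round 1: derive span(j,c) via R0 from edge(j,c)
round 1: derive span(j,h) via R0 from edge(j,h)
round 2: derive span(a,a) via R1 from span(a,d), edge(d,a)
round 2: derive span(a,c) via R1 from span(a,d), edge(d,c)
round 2: derive span(a,h) via R1 from span(a,j), edge(j,h)
round 2: derive span(b,a) via R1 from span(b,d), edge(d,a)
round 2: derive span(b,c) via R1 from span(b,d), edge(d,c)
round 2: derive span(c,c) via R1 from span(c,j), edge(j,c)
round 2: derive span(c,h) via R1 from span(c,j), edge(j,h)
round 2: derive span(d,b) via R1 from span(d,a), edge(a,b)
round 2: derive span(d,i) via R1 from span(d,a), edge(a,i)
round 2: derive span(d,j) via R1 from span(d,a), edge(a,j)
round 2: derive span(i,c) via R1 from span(i,j), edge(j,c)
round 2: derive span(i,h) via R1 from span(i,j), edge(j,h)
round 2: derive span(j,j) via R1 from span(j,c), edge(c,j)
round 2: derive reach(a,b) via R2 from span(a,b)
round 2: derive reach(a,d) via R2 from span(a,d)
round 2: derive reach(a,i) via R2 from span(a,i)
round 2: derive reach(a,j) via R2 from span(a,j)
round 2: derive reach(b,d) via R2 from span(b,d)
round 2: derive reach(c,j) via R2 from span(c,j)
round 2: derive reach(d,a) via R2 from span(d,a)
round 2: derive reach(d,c) via R2 from span(d,c)
round 2: derive reach(d,d) via R2 from span(d,d)
round 2: derive reach(h,h) via R2 from span(h,h)
round 2: derive reach(i,j) via R2 from span(i,j)
round 2: derive reach(j,c) via R2 from span(j,c)
round 2: derive reach(j,h) via R2 from span(j,h)
round 3: derive span(b,b) via R1 from span(b,a), edge(a,b)
round 3: derive span(b,i) via R1 from span(b,a), edge(a,i)
round 3: derive span(b,j) via R1 from span(b,a), edge(a,j)
round 3: derive span(d,h) via R1 from span(d,j), edge(j,h)
round 3: derive reach(a,a) via R2 from span(a,a)
round 3: derive reach(a,c) via R2 from span(a,c)
round 3: derive reach(a,h) via R2 from span(a,h)
round 3: derive reach(b,a) via R2 from span(b,a)
round 3: derive reach(b,c) via R2 from span(b,c)
round 3: derive reach(c,c) via R2 from span(c,c)
round 3: derive reach(c,h) via R2 from span(c,h)
round 3: derive reach(d,b) via R2 from span(d,b)
round 3: derive reach(d,i) via R2 from span(d,i)
round 3: derive reach(d,j) via R2 from span(d,j)
round 3: derive reach(i,c) via R2 from span(i,c)
round 3: derive reach(i,h) via R2 from span(i,h)
round 3: derive reach(j,j) via R2 from span(j,j)
round 4: derive span(b,h) via R1 from span(b,j), edge(j,h)
round 4: derive reach(b,b) via R2 from span(b,b)
round 4: derive reach(b,i) via R2 from span(b,i)
round 4: derive reach(b,j) via R2 from span(b,j)
round 4: derive reach(d,h) via R2 from span(d,h)
round 4: derive reach(b,h) via R3 from reach(b,a), reach(a,h)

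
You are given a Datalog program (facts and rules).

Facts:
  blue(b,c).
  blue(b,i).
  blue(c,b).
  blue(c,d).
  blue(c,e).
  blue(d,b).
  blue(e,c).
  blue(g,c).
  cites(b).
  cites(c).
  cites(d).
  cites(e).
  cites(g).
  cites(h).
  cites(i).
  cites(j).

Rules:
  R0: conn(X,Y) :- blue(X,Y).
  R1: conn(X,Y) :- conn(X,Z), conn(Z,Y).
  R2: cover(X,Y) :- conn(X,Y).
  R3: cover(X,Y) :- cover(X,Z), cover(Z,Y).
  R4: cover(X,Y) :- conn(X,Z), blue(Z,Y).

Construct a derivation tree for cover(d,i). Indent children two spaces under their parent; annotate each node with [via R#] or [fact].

cover(d,i)  [via R4]
  conn(d,b)  [via R0]
    blue(d,b)  [fact]
  blue(b,i)  [fact]

round 1: derive conn(b,c) via R0 from blue(b,c)
round 1: derive conn(b,i) via R0 from blue(b,i)
round 1: derive conn(c,b) via R0 from blue(c,b)
round 1: derive conn(c,d) via R0 from blue(c,d)
round 1: derive conn(c,e) via R0 from blue(c,e)
round 1: derive conn(d,b) via R0 from blue(d,b)
round 1: derive conn(e,c) via R0 from blue(e,c)
round 1: derive conn(g,c) via R0 from blue(g,c)
round 2: derive conn(b,b) via R1 from conn(b,c), conn(c,b)
round 2: derive conn(b,d) via R1 from conn(b,c), conn(c,d)
round 2: derive conn(b,e) via R1 from conn(b,c), conn(c,e)
round 2: derive conn(c,c) via R1 from conn(c,b), conn(b,c)
round 2: derive conn(c,i) via R1 from conn(c,b), conn(b,i)
round 2: derive conn(d,c) via R1 from conn(d,b), conn(b,c)
round 2: derive conn(d,i) via R1 from conn(d,b), conn(b,i)
round 2: derive conn(e,b) via R1 from conn(e,c), conn(c,b)
round 2: derive conn(e,d) via R1 from conn(e,c), conn(c,d)
round 2: derive conn(e,e) via R1 from conn(e,c), conn(c,e)
round 2: derive conn(g,b) via R1 from conn(g,c), conn(c,b)
round 2: derive conn(g,d) via R1 from conn(g,c), conn(c,d)
round 2: derive conn(g,e) via R1 from conn(g,c), conn(c,e)
round 2: derive cover(b,c) via R2 from conn(b,c)
round 2: derive cover(b,i) via R2 from conn(b,i)
round 2: derive cover(c,b) via R2 from conn(c,b)
round 2: derive cover(c,d) via R2 from conn(c,d)
round 2: derive cover(c,e) via R2 from conn(c,e)
round 2: derive cover(d,b) via R2 from conn(d,b)
round 2: derive cover(e,c) via R2 from conn(e,c)
round 2: derive cover(g,c) via R2 from conn(g,c)
round 2: derive cover(b,b) via R4 from conn(b,c), blue(c,b)
round 2: derive cover(b,d) via R4 from conn(b,c), blue(c,d)
round 2: derive cover(b,e) via R4 from conn(b,c), blue(c,e)
round 2: derive cover(c,c) via R4 from conn(c,b), blue(b,c)
round 2: derive cover(c,i) via R4 from conn(c,b), blue(b,i)
round 2: derive cover(d,c) via R4 from conn(d,b), blue(b,c)
round 2: derive cover(d,i) via R4 from conn(d,b), blue(b,i)
round 2: derive cover(e,b) via R4 from conn(e,c), blue(c,b)
round 2: derive cover(e,d) via R4 from conn(e,c), blue(c,d)
round 2: derive cover(e,e) via R4 from conn(e,c), blue(c,e)
round 2: derive cover(g,b) via R4 from conn(g,c), blue(c,b)
round 2: derive cover(g,d) via R4 from conn(g,c), blue(c,d)
round 2: derive cover(g,e) via R4 from conn(g,c), blue(c,e)
round 3: derive conn(d,d) via R1 from conn(d,b), conn(b,d)
round 3: derive conn(d,e) via R1 from conn(d,b), conn(b,e)
round 3: derive conn(e,i) via R1 from conn(e,b), conn(b,i)
round 3: derive conn(g,i) via R1 from conn(g,b), conn(b,i)
round 3: derive cover(d,d) via R3 from cover(d,b), cover(b,d)
round 3: derive cover(d,e) via R3 from cover(d,b), cover(b,e)
round 3: derive cover(e,i) via R3 from cover(e,b), cover(b,i)
round 3: derive cover(g,i) via R3 from cover(g,b), cover(b,i)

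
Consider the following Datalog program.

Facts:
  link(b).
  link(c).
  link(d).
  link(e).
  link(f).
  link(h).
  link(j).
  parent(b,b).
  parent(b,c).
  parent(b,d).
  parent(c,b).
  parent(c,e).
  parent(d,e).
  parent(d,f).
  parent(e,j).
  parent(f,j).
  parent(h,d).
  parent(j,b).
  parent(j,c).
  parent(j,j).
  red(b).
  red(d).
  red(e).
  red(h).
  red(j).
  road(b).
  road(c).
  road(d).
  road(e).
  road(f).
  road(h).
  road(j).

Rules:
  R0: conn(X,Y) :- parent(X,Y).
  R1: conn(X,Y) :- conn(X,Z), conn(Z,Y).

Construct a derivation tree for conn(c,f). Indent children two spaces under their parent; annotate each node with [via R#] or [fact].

conn(c,f)  [via R1]
  conn(c,b)  [via R0]
    parent(c,b)  [fact]
  conn(b,f)  [via R1]
    conn(b,d)  [via R0]
      parent(b,d)  [fact]
    conn(d,f)  [via R0]
      parent(d,f)  [fact]

round 1: derive conn(b,b) via R0 from parent(b,b)
round 1: derive conn(b,c) via R0 from parent(b,c)
round 1: derive conn(b,d) via R0 from parent(b,d)
round 1: derive conn(c,b) via R0 from parent(c,b)
round 1: derive conn(c,e) via R0 from parent(c,e)
round 1: derive conn(d,e) via R0 from parent(d,e)
round 1: derive conn(d,f) via R0 from parent(d,f)
round 1: derive conn(e,j) via R0 from parent(e,j)
round 1: derive conn(f,j) via R0 from parent(f,j)
round 1: derive conn(h,d) via R0 from parent(h,d)
round 1: derive conn(j,b) via R0 from parent(j,b)
round 1: derive conn(j,c) via R0 from parent(j,c)
round 1: derive conn(j,j) via R0 from parent(j,j)
round 2: derive conn(b,e) via R1 from conn(b,c), conn(c,e)
round 2: derive conn(b,f) via R1 from conn(b,d), conn(d,f)
round 2: derive conn(c,c) via R1 from conn(c,b), conn(b,c)
round 2: derive conn(c,d) via R1 from conn(c,b), conn(b,d)
round 2: derive conn(c,j) via R1 from conn(c,e), conn(e,j)
round 2: derive conn(d,j) via R1 from conn(d,e), conn(e,j)
round 2: derive conn(e,b) via R1 from conn(e,j), conn(j,b)
round 2: derive conn(e,c) via R1 from conn(e,j), conn(j,c)
round 2: derive conn(f,b) via R1 from conn(f,j), conn(j,b)
round 2: derive conn(f,c) via R1 from conn(f,j), conn(j,c)
round 2: derive conn(h,e) via R1 from conn(h,d), conn(d,e)
round 2: derive conn(h,f) via R1 from conn(h,d), conn(d,f)
round 2: derive conn(j,d) via R1 from conn(j,b), conn(b,d)
round 2: derive conn(j,e) via R1 from conn(j,c), conn(c,e)
round 3: derive conn(b,j) via R1 from conn(b,c), conn(c,j)
round 3: derive conn(c,f) via R1 from conn(c,b), conn(b,f)
round 3: derive conn(d,b) via R1 from conn(d,e), conn(e,b)
round 3: derive conn(d,c) via R1 from conn(d,e), conn(e,c)
round 3: derive conn(d,d) via R1 from conn(d,j), conn(j,d)
round 3: derive conn(e,d) via R1 from conn(e,b), conn(b,d)
round 3: derive conn(e,e) via R1 from conn(e,b), conn(b,e)
round 3: derive conn(e,f) via R1 from conn(e,b), conn(b,f)
round 3: derive conn(f,d) via R1 from conn(f,b), conn(b,d)
round 3: derive conn(f,e) via R1 from conn(f,b), conn(b,e)
round 3: derive conn(f,f) via R1 from conn(f,b), conn(b,f)
round 3: derive conn(h,b) via R1 from conn(h,e), conn(e,b)
round 3: derive conn(h,c) via R1 from conn(h,e), conn(e,c)
round 3: derive conn(h,j) via R1 from conn(h,d), conn(d,j)
round 3: derive conn(j,f) via R1 from conn(j,b), conn(b,f)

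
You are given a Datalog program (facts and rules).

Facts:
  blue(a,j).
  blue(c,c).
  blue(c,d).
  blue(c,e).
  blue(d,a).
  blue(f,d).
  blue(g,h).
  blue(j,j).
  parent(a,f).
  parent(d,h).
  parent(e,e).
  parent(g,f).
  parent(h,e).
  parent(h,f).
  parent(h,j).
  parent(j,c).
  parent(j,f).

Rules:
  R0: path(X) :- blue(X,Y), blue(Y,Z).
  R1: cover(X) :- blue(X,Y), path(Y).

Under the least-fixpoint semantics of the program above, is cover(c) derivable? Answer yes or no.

yes

round 1: derive path(a) via R0 from blue(a,j), blue(j,j)
round 1: derive path(c) via R0 from blue(c,c), blue(c,c)
round 1: derive path(d) via R0 from blue(d,a), blue(a,j)
round 1: derive path(f) via R0 from blue(f,d), blue(d,a)
round 1: derive path(j) via R0 from blue(j,j), blue(j,j)
round 2: derive cover(a) via R1 from blue(a,j), path(j)
round 2: derive cover(c) via R1 from blue(c,c), path(c)
round 2: derive cover(d) via R1 from blue(d,a), path(a)
round 2: derive cover(f) via R1 from blue(f,d), path(d)
round 2: derive cover(j) via R1 from blue(j,j), path(j)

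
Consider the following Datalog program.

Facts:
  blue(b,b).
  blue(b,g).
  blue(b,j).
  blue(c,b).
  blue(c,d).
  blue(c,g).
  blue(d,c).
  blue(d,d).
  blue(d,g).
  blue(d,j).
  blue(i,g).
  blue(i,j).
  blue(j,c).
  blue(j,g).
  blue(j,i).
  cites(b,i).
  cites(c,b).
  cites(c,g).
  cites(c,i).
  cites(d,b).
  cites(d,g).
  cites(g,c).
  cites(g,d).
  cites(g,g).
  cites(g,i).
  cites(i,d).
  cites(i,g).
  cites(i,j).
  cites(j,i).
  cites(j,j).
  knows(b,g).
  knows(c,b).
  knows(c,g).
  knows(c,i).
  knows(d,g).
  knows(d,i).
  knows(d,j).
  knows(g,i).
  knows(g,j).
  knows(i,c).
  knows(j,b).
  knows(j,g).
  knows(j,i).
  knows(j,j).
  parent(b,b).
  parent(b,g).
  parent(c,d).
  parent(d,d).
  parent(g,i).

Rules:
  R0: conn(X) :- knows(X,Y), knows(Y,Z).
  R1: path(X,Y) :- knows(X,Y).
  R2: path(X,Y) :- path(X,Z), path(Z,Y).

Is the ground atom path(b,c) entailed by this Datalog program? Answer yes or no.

round 1: derive path(b,g) via R1 from knows(b,g)
round 1: derive path(c,b) via R1 from knows(c,b)
round 1: derive path(c,g) via R1 from knows(c,g)
round 1: derive path(c,i) via R1 from knows(c,i)
round 1: derive path(d,g) via R1 from knows(d,g)
round 1: derive path(d,i) via R1 from knows(d,i)
round 1: derive path(d,j) via R1 from knows(d,j)
round 1: derive path(g,i) via R1 from knows(g,i)
round 1: derive path(g,j) via R1 from knows(g,j)
round 1: derive path(i,c) via R1 from knows(i,c)
round 1: derive path(j,b) via R1 from knows(j,b)
round 1: derive path(j,g) via R1 from knows(j,g)
round 1: derive path(j,i) via R1 from knows(j,i)
round 1: derive path(j,j) via R1 from knows(j,j)
round 2: derive path(b,i) via R2 from path(b,g), path(g,i)
round 2: derive path(b,j) via R2 from path(b,g), path(g,j)
round 2: derive path(c,c) via R2 from path(c,i), path(i,c)
round 2: derive path(c,j) via R2 from path(c,g), path(g,j)
round 2: derive path(d,b) via R2 from path(d,j), path(j,b)
round 2: derive path(d,c) via R2 from path(d,i), path(i,c)
round 2: derive path(g,b) via R2 from path(g,j), path(j,b)
round 2: derive path(g,c) via R2 from path(g,i), path(i,c)
round 2: derive path(g,g) via R2 from path(g,j), path(j,g)
round 2: derive path(i,b) via R2 from path(i,c), path(c,b)
round 2: derive path(i,g) via R2 from path(i,c), path(c,g)
round 2: derive path(i,i) via R2 from path(i,c), path(c,i)
round 2: derive path(j,c) via R2 from path(j,i), path(i,c)
round 3: derive path(b,b) via R2 from path(b,g), path(g,b)
round 3: derive path(b,c) via R2 from path(b,g), path(g,c)
round 3: derive path(i,j) via R2 from path(i,b), path(b,j)

yes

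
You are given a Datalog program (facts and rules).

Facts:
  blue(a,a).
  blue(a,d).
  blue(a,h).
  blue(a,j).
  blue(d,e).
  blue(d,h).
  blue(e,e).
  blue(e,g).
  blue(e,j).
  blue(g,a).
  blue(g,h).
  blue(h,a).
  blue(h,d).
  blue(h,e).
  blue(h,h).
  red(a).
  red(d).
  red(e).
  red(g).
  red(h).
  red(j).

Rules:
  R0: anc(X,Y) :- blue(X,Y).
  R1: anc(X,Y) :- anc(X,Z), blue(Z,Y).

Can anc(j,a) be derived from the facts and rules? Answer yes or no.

no

round 1: derive anc(a,a) via R0 from blue(a,a)
round 1: derive anc(a,d) via R0 from blue(a,d)
round 1: derive anc(a,h) via R0 from blue(a,h)
round 1: derive anc(a,j) via R0 from blue(a,j)
round 1: derive anc(d,e) via R0 from blue(d,e)
round 1: derive anc(d,h) via R0 from blue(d,h)
round 1: derive anc(e,e) via R0 from blue(e,e)
round 1: derive anc(e,g) via R0 from blue(e,g)
round 1: derive anc(e,j) via R0 from blue(e,j)
round 1: derive anc(g,a) via R0 from blue(g,a)
round 1: derive anc(g,h) via R0 from blue(g,h)
round 1: derive anc(h,a) via R0 from blue(h,a)
round 1: derive anc(h,d) via R0 from blue(h,d)
round 1: derive anc(h,e) via R0 from blue(h,e)
round 1: derive anc(h,h) via R0 from blue(h,h)
round 2: derive anc(a,e) via R1 from anc(a,d), blue(d,e)
round 2: derive anc(d,a) via R1 from anc(d,h), blue(h,a)
round 2: derive anc(d,d) via R1 from anc(d,h), blue(h,d)
round 2: derive anc(d,g) via R1 from anc(d,e), blue(e,g)
round 2: derive anc(d,j) via R1 from anc(d,e), blue(e,j)
round 2: derive anc(e,a) via R1 from anc(e,g), blue(g,a)
round 2: derive anc(e,h) via R1 from anc(e,g), blue(g,h)
round 2: derive anc(g,d) via R1 from anc(g,a), blue(a,d)
round 2: derive anc(g,e) via R1 from anc(g,h), blue(h,e)
round 2: derive anc(g,j) via R1 from anc(g,a), blue(a,j)
round 2: derive anc(h,g) via R1 from anc(h,e), blue(e,g)
round 2: derive anc(h,j) via R1 from anc(h,a), blue(a,j)
round 3: derive anc(a,g) via R1 from anc(a,e), blue(e,g)
round 3: derive anc(e,d) via R1 from anc(e,a), blue(a,d)
round 3: derive anc(g,g) via R1 from anc(g,e), blue(e,g)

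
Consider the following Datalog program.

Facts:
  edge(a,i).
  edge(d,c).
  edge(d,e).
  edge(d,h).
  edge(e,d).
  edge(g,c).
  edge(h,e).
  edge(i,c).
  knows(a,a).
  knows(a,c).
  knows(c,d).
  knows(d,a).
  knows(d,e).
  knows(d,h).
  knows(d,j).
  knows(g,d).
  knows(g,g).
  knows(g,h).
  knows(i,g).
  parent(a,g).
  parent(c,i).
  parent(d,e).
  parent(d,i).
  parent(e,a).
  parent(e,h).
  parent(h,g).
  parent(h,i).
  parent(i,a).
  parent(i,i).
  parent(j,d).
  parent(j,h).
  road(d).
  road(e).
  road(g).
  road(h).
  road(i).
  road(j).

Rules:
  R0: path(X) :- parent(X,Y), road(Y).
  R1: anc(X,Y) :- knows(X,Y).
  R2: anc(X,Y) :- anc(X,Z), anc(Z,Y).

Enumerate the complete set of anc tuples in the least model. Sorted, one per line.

anc(a,a)
anc(a,c)
anc(a,d)
anc(a,e)
anc(a,h)
anc(a,j)
anc(c,a)
anc(c,c)
anc(c,d)
anc(c,e)
anc(c,h)
anc(c,j)
anc(d,a)
anc(d,c)
anc(d,d)
anc(d,e)
anc(d,h)
anc(d,j)
anc(g,a)
anc(g,c)
anc(g,d)
anc(g,e)
anc(g,g)
anc(g,h)
anc(g,j)
anc(i,a)
anc(i,c)
anc(i,d)
anc(i,e)
anc(i,g)
anc(i,h)
anc(i,j)

round 1: derive anc(a,a) via R1 from knows(a,a)
round 1: derive anc(a,c) via R1 from knows(a,c)
round 1: derive anc(c,d) via R1 from knows(c,d)
round 1: derive anc(d,a) via R1 from knows(d,a)
round 1: derive anc(d,e) via R1 from knows(d,e)
round 1: derive anc(d,h) via R1 from knows(d,h)
round 1: derive anc(d,j) via R1 from knows(d,j)
round 1: derive anc(g,d) via R1 from knows(g,d)
round 1: derive anc(g,g) via R1 from knows(g,g)
round 1: derive anc(g,h) via R1 from knows(g,h)
round 1: derive anc(i,g) via R1 from knows(i,g)
round 2: derive anc(a,d) via R2 from anc(a,c), anc(c,d)
round 2: derive anc(c,a) via R2 from anc(c,d), anc(d,a)
round 2: derive anc(c,e) via R2 from anc(c,d), anc(d,e)
round 2: derive anc(c,h) via R2 from anc(c,d), anc(d,h)
round 2: derive anc(c,j) via R2 from anc(c,d), anc(d,j)
round 2: derive anc(d,c) via R2 from anc(d,a), anc(a,c)
round 2: derive anc(g,a) via R2 from anc(g,d), anc(d,a)
round 2: derive anc(g,e) via R2 from anc(g,d), anc(d,e)
round 2: derive anc(g,j) via R2 from anc(g,d), anc(d,j)
round 2: derive anc(i,d) via R2 from anc(i,g), anc(g,d)
round 2: derive anc(i,h) via R2 from anc(i,g), anc(g,h)
round 3: derive anc(a,e) via R2 from anc(a,c), anc(c,e)
round 3: derive anc(a,h) via R2 from anc(a,c), anc(c,h)
round 3: derive anc(a,j) via R2 from anc(a,c), anc(c,j)
round 3: derive anc(c,c) via R2 from anc(c,a), anc(a,c)
round 3: derive anc(d,d) via R2 from anc(d,a), anc(a,d)
round 3: derive anc(g,c) via R2 from anc(g,a), anc(a,c)
round 3: derive anc(i,a) via R2 from anc(i,d), anc(d,a)
round 3: derive anc(i,c) via R2 from anc(i,d), anc(d,c)
round 3: derive anc(i,e) via R2 from anc(i,d), anc(d,e)
round 3: derive anc(i,j) via R2 from anc(i,d), anc(d,j)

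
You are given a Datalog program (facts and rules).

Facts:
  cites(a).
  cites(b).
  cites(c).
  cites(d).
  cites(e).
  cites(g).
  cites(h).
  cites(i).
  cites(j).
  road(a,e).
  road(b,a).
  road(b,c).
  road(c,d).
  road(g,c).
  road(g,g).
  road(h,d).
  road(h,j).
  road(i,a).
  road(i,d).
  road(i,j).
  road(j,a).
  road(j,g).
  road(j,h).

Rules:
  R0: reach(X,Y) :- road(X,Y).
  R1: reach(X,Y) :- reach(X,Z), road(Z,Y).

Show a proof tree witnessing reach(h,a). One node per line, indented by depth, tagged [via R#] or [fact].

round 1: derive reach(a,e) via R0 from road(a,e)
round 1: derive reach(b,a) via R0 from road(b,a)
round 1: derive reach(b,c) via R0 from road(b,c)
round 1: derive reach(c,d) via R0 from road(c,d)
round 1: derive reach(g,c) via R0 from road(g,c)
round 1: derive reach(g,g) via R0 from road(g,g)
round 1: derive reach(h,d) via R0 from road(h,d)
round 1: derive reach(h,j) via R0 from road(h,j)
round 1: derive reach(i,a) via R0 from road(i,a)
round 1: derive reach(i,d) via R0 from road(i,d)
round 1: derive reach(i,j) via R0 from road(i,j)
round 1: derive reach(j,a) via R0 from road(j,a)
round 1: derive reach(j,g) via R0 from road(j,g)
round 1: derive reach(j,h) via R0 from road(j,h)
round 2: derive reach(b,d) via R1 from reach(b,c), road(c,d)
round 2: derive reach(b,e) via R1 from reach(b,a), road(a,e)
round 2: derive reach(g,d) via R1 from reach(g,c), road(c,d)
round 2: derive reach(h,a) via R1 from reach(h,j), road(j,a)
round 2: derive reach(h,g) via R1 from reach(h,j), road(j,g)
round 2: derive reach(h,h) via R1 from reach(h,j), road(j,h)
round 2: derive reach(i,e) via R1 from reach(i,a), road(a,e)
round 2: derive reach(i,g) via R1 from reach(i,j), road(j,g)
round 2: derive reach(i,h) via R1 from reach(i,j), road(j,h)
round 2: derive reach(j,c) via R1 from reach(j,g), road(g,c)
round 2: derive reach(j,d) via R1 from reach(j,h), road(h,d)
round 2: derive reach(j,e) via R1 from reach(j,a), road(a,e)
round 2: derive reach(j,j) via R1 from reach(j,h), road(h,j)
round 3: derive reach(h,c) via R1 from reach(h,g), road(g,c)
round 3: derive reach(h,e) via R1 from reach(h,a), road(a,e)
round 3: derive reach(i,c) via R1 from reach(i,g), road(g,c)

reach(h,a)  [via R1]
  reach(h,j)  [via R0]
    road(h,j)  [fact]
  road(j,a)  [fact]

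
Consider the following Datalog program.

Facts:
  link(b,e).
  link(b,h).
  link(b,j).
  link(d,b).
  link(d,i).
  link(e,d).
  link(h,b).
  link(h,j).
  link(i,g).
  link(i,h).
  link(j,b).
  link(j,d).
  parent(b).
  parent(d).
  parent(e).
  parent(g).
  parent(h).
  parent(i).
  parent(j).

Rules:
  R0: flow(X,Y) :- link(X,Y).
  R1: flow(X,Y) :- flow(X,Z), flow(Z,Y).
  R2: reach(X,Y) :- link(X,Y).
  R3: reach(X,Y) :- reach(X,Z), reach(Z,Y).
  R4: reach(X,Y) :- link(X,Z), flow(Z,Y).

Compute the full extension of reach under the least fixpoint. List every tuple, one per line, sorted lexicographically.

round 1: derive flow(b,e) via R0 from link(b,e)
round 1: derive flow(b,h) via R0 from link(b,h)
round 1: derive flow(b,j) via R0 from link(b,j)
round 1: derive flow(d,b) via R0 from link(d,b)
round 1: derive flow(d,i) via R0 from link(d,i)
round 1: derive flow(e,d) via R0 from link(e,d)
round 1: derive flow(h,b) via R0 from link(h,b)
round 1: derive flow(h,j) via R0 from link(h,j)
round 1: derive flow(i,g) via R0 from link(i,g)
round 1: derive flow(i,h) via R0 from link(i,h)
round 1: derive flow(j,b) via R0 from link(j,b)
round 1: derive flow(j,d) via R0 from link(j,d)
round 1: derive reach(b,e) via R2 from link(b,e)
round 1: derive reach(b,h) via R2 from link(b,h)
round 1: derive reach(b,j) via R2 from link(b,j)
round 1: derive reach(d,b) via R2 from link(d,b)
round 1: derive reach(d,i) via R2 from link(d,i)
round 1: derive reach(e,d) via R2 from link(e,d)
round 1: derive reach(h,b) via R2 from link(h,b)
round 1: derive reach(h,j) via R2 from link(h,j)
round 1: derive reach(i,g) via R2 from link(i,g)
round 1: derive reach(i,h) via R2 from link(i,h)
round 1: derive reach(j,b) via R2 from link(j,b)
round 1: derive reach(j,d) via R2 from link(j,d)
round 2: derive flow(b,b) via R1 from flow(b,h), flow(h,b)
round 2: derive flow(b,d) via R1 from flow(b,e), flow(e,d)
round 2: derive flow(d,e) via R1 from flow(d,b), flow(b,e)
round 2: derive flow(d,g) via R1 from flow(d,i), flow(i,g)
round 2: derive flow(d,h) via R1 from flow(d,b), flow(b,h)
round 2: derive flow(d,j) via R1 from flow(d,b), flow(b,j)
round 2: derive flow(e,b) via R1 from flow(e,d), flow(d,b)
round 2: derive flow(e,i) via R1 from flow(e,d), flow(d,i)
round 2: derive flow(h,d) via R1 from flow(h,j), flow(j,d)
round 2: derive flow(h,e) via R1 from flow(h,b), flow(b,e)
round 2: derive flow(h,h) via R1 from flow(h,b), flow(b,h)
round 2: derive flow(i,b) via R1 from flow(i,h), flow(h,b)
round 2: derive flow(i,j) via R1 from flow(i,h), flow(h,j)
round 2: derive flow(j,e) via R1 from flow(j,b), flow(b,e)
round 2: derive flow(j,h) via R1 from flow(j,b), flow(b,h)
round 2: derive flow(j,i) via R1 from flow(j,d), flow(d,i)
round 2: derive flow(j,j) via R1 from flow(j,b), flow(b,j)
round 2: derive reach(b,b) via R3 from reach(b,h), reach(h,b)
round 2: derive reach(b,d) via R3 from reach(b,e), reach(e,d)
round 2: derive reach(d,e) via R3 from reach(d,b), reach(b,e)
round 2: derive reach(d,g) via R3 from reach(d,i), reach(i,g)
round 2: derive reach(d,h) via R3 from reach(d,b), reach(b,h)
round 2: derive reach(d,j) via R3 from reach(d,b), reach(b,j)
round 2: derive reach(e,b) via R3 from reach(e,d), reach(d,b)
round 2: derive reach(e,i) via R3 from reach(e,d), reach(d,i)
round 2: derive reach(h,d) via R3 from reach(h,j), reach(j,d)
round 2: derive reach(h,e) via R3 from reach(h,b), reach(b,e)
round 2: derive reach(h,h) via R3 from reach(h,b), reach(b,h)
round 2: derive reach(i,b) via R3 from reach(i,h), reach(h,b)
round 2: derive reach(i,j) via R3 from reach(i,h), reach(h,j)
round 2: derive reach(j,e) via R3 from reach(j,b), reach(b,e)
round 2: derive reach(j,h) via R3 from reach(j,b), reach(b,h)
round 2: derive reach(j,i) via R3 from reach(j,d), reach(d,i)
round 2: derive reach(j,j) via R3 from reach(j,b), reach(b,j)
round 3: derive flow(b,g) via R1 from flow(b,d), flow(d,g)
round 3: derive flow(b,i) via R1 from flow(b,d), flow(d,i)
round 3: derive flow(d,d) via R1 from flow(d,b), flow(b,d)
round 3: derive flow(e,e) via R1 from flow(e,b), flow(b,e)
round 3: derive flow(e,g) via R1 from flow(e,d), flow(d,g)
round 3: derive flow(e,h) via R1 from flow(e,b), flow(b,h)
round 3: derive flow(e,j) via R1 from flow(e,b), flow(b,j)
round 3: derive flow(h,g) via R1 from flow(h,d), flow(d,g)
round 3: derive flow(h,i) via R1 from flow(h,d), flow(d,i)
round 3: derive flow(i,d) via R1 from flow(i,b), flow(b,d)
round 3: derive flow(i,e) via R1 from flow(i,b), flow(b,e)
round 3: derive flow(i,i) via R1 from flow(i,j), flow(j,i)
round 3: derive flow(j,g) via R1 from flow(j,d), flow(d,g)
round 3: derive reach(b,g) via R3 from reach(b,d), reach(d,g)
round 3: derive reach(b,i) via R3 from reach(b,d), reach(d,i)
round 3: derive reach(d,d) via R3 from reach(d,b), reach(b,d)
round 3: derive reach(e,e) via R3 from reach(e,b), reach(b,e)
round 3: derive reach(e,g) via R3 from reach(e,d), reach(d,g)
round 3: derive reach(e,h) via R3 from reach(e,b), reach(b,h)
round 3: derive reach(e,j) via R3 from reach(e,b), reach(b,j)
round 3: derive reach(h,g) via R3 from reach(h,d), reach(d,g)
round 3: derive reach(h,i) via R3 from reach(h,d), reach(d,i)
round 3: derive reach(i,d) via R3 from reach(i,b), reach(b,d)
round 3: derive reach(i,e) via R3 from reach(i,b), reach(b,e)
round 3: derive reach(i,i) via R3 from reach(i,j), reach(j,i)
round 3: derive reach(j,g) via R3 from reach(j,d), reach(d,g)

reach(b,b)
reach(b,d)
reach(b,e)
reach(b,g)
reach(b,h)
reach(b,i)
reach(b,j)
reach(d,b)
reach(d,d)
reach(d,e)
reach(d,g)
reach(d,h)
reach(d,i)
reach(d,j)
reach(e,b)
reach(e,d)
reach(e,e)
reach(e,g)
reach(e,h)
reach(e,i)
reach(e,j)
reach(h,b)
reach(h,d)
reach(h,e)
reach(h,g)
reach(h,h)
reach(h,i)
reach(h,j)
reach(i,b)
reach(i,d)
reach(i,e)
reach(i,g)
reach(i,h)
reach(i,i)
reach(i,j)
reach(j,b)
reach(j,d)
reach(j,e)
reach(j,g)
reach(j,h)
reach(j,i)
reach(j,j)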